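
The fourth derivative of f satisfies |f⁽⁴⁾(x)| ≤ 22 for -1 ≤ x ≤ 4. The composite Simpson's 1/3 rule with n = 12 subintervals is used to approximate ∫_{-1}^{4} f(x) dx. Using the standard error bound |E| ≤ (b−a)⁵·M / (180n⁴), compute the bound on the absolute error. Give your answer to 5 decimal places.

|E| ≤ (5)⁵·22 / (180·12⁴) = 68750/3732480 = 0.01842.

0.01842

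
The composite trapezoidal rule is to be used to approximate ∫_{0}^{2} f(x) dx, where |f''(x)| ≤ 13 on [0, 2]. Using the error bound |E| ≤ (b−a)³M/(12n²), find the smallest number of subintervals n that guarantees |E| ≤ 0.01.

Need 104/(12n²) ≤ 0.01.
n² ≥ 104/(12·0.01) = 866.667 ⇒ n ≥ 29.4392, so the smallest n is 30.

30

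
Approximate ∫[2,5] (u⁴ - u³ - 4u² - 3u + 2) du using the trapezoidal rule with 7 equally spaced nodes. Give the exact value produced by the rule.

292.78125

h = (5 − 2)/6 = 0.5.
Nodes u₀,…,u₆ = 2, 2.5, 3, 3.5, 4, 4.5, 5.
f(u) = u⁴ - u³ - 4u² - 3u + 2: f₀=-12, f₁=-7.0625, f₂=11, f₃=49.6875, f₄=118, f₅=226.4375, f₆=387.
(h/2)·[f₀ + 2f₁ + 2f₂ + 2f₃ + 2f₄ + 2f₅ + f₆] = 0.25·(1171.125) = 292.78125.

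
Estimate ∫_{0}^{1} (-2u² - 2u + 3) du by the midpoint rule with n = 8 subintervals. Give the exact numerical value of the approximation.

1.3359375

h = (1 − 0)/8 = 0.125.
Midpoints m₁,…,m₈ = 0.0625, 0.1875, 0.3125, 0.4375, 0.5625, 0.6875, 0.8125, 0.9375.
f(m₁)=2.8671875, f(m₂)=2.5546875, f(m₃)=2.1796875, f(m₄)=1.7421875, f(m₅)=1.2421875, f(m₆)=0.6796875, f(m₇)=0.0546875, f(m₈)=-0.6328125.
h·[f(m₁) + f(m₂) + f(m₃) + f(m₄) + f(m₅) + f(m₆) + f(m₇) + f(m₈)] = 0.125·(10.6875) = 1.3359375.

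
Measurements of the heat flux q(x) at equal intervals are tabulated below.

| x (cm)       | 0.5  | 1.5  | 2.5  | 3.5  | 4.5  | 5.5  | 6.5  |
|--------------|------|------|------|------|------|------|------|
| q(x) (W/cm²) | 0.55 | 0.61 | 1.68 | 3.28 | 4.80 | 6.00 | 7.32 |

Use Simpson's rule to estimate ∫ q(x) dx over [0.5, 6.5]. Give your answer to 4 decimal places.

h = 1, n = 6.
(h/3)·[y₀ + 4y₁ + 2y₂ + 4y₃ + 2y₄ + 4y₅ + y₆] = 0.333333·(60.39) = 20.1300.

20.1300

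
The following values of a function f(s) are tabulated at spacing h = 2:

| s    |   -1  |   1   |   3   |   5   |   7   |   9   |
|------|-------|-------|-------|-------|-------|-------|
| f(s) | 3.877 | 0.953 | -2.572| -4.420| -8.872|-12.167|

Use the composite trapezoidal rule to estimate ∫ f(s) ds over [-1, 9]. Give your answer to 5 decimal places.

-38.11200

h = 2, n = 5.
(h/2)·[y₀ + 2y₁ + 2y₂ + 2y₃ + 2y₄ + y₅] = 1·(-38.112) = -38.11200.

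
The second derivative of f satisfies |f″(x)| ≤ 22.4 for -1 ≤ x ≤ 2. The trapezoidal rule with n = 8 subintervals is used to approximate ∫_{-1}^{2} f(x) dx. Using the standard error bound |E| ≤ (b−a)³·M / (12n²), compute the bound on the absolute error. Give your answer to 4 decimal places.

|E| ≤ (3)³·22.4 / (12·8²) = 604.8/768 = 0.7875.

0.7875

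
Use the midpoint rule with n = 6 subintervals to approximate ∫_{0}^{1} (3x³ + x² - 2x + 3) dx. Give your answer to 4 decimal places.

h = (1 − 0)/6 = 0.166667.
Midpoints m₁,…,m₆ = 0.083333, 0.25, 0.416667, 0.583333, 0.75, 0.916667.
f(m₁)=2.842014, f(m₂)=2.609375, f(m₃)=2.557292, f(m₄)=2.769097, f(m₅)=3.328125, f(m₆)=4.317708.
h·[f(m₁) + f(m₂) + f(m₃) + f(m₄) + f(m₅) + f(m₆)] = 0.166667·(18.423611) = 3.0706.

3.0706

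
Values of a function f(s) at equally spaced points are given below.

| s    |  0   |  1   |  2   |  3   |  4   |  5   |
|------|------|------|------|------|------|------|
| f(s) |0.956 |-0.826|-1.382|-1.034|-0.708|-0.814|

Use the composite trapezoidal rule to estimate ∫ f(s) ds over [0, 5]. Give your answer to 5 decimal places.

h = 1, n = 5.
(h/2)·[y₀ + 2y₁ + 2y₂ + 2y₃ + 2y₄ + y₅] = 0.5·(-7.758) = -3.87900.

-3.87900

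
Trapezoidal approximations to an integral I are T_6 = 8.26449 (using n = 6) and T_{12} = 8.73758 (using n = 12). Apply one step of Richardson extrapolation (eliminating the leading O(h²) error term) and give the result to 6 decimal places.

R = (4·T_{12} − T_6) / 3 = (4·8.73758 − 8.26449)/3 = (26.68583)/3 = 8.895277.

8.895277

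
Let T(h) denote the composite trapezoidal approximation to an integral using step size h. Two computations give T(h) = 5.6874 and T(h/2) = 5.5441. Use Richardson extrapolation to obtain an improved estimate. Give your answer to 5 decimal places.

5.49633

R = (4·T(h/2) − T(h)) / 3 = (4·5.5441 − 5.6874)/3 = (16.4890)/3 = 5.49633.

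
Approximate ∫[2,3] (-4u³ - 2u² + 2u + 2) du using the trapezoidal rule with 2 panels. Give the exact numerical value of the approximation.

h = (3 − 2)/2 = 0.5.
Nodes u₀,…,u₂ = 2, 2.5, 3.
f(u) = -4u³ - 2u² + 2u + 2: f₀=-34, f₁=-68, f₂=-118.
(h/2)·[f₀ + 2f₁ + f₂] = 0.25·(-288) = -72.

-72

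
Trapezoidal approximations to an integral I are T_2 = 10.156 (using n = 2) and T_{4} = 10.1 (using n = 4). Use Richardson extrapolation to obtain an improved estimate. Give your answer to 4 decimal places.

10.0813

R = (4·T_{4} − T_2) / 3 = (4·10.1 − 10.156)/3 = (30.244)/3 = 10.0813.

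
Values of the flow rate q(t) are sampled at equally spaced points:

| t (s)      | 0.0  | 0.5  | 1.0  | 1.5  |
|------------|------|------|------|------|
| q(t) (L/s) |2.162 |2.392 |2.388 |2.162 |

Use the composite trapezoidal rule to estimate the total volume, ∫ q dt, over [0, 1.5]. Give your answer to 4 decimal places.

h = 0.5, n = 3.
(h/2)·[y₀ + 2y₁ + 2y₂ + y₃] = 0.25·(13.884) = 3.4710.

3.4710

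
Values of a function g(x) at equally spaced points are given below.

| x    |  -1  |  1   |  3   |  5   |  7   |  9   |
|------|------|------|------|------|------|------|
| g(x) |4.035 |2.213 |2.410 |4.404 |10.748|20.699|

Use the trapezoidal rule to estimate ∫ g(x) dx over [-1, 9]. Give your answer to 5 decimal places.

h = 2, n = 5.
(h/2)·[y₀ + 2y₁ + 2y₂ + 2y₃ + 2y₄ + y₅] = 1·(64.284) = 64.28400.

64.28400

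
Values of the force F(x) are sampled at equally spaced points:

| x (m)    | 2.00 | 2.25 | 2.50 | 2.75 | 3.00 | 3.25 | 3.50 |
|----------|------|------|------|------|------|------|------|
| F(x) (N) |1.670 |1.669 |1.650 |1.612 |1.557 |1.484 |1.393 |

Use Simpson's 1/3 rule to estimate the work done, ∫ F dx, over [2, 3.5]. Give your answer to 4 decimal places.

h = 0.25, n = 6.
(h/3)·[y₀ + 4y₁ + 2y₂ + 4y₃ + 2y₄ + 4y₅ + y₆] = 0.083333·(28.537) = 2.3781.

2.3781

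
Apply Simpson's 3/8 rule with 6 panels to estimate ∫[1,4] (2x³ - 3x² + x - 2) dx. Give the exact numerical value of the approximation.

66

h = (4 − 1)/6 = 0.5.
Nodes x₀,…,x₆ = 1, 1.5, 2, 2.5, 3, 3.5, 4.
f(x) = 2x³ - 3x² + x - 2: f₀=-2, f₁=-0.5, f₂=4, f₃=13, f₄=28, f₅=50.5, f₆=82.
(3h/8)·[f₀ + 3f₁ + 3f₂ + 2f₃ + 3f₄ + 3f₅ + f₆] = 0.1875·(352) = 66.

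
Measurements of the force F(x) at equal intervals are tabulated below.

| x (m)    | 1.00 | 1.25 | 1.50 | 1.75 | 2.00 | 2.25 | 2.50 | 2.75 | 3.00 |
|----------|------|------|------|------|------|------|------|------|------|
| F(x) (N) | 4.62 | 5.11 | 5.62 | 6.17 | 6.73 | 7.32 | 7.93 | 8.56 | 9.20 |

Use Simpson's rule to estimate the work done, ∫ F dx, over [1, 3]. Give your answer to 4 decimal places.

h = 0.25, n = 8.
(h/3)·[y₀ + 4y₁ + 2y₂ + 4y₃ + 2y₄ + 4y₅ + 2y₆ + 4y₇ + y₈] = 0.083333·(163.02) = 13.5850.

13.5850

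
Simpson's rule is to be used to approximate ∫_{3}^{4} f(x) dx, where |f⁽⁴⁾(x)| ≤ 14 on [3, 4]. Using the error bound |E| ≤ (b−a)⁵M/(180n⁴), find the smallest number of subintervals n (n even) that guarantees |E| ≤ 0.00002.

Need 14/(180n⁴) ≤ 0.00002.
n⁴ ≥ 14/(180·0.00002) = 3888.89 ⇒ n ≥ 7.8969, so the smallest even n is 8. (n must be even for Simpson's rule.)

8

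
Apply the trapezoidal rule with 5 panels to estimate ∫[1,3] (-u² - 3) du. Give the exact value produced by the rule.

-14.72

h = (3 − 1)/5 = 0.4.
Nodes u₀,…,u₅ = 1, 1.4, 1.8, 2.2, 2.6, 3.
f(u) = -u² - 3: f₀=-4, f₁=-4.96, f₂=-6.24, f₃=-7.84, f₄=-9.76, f₅=-12.
(h/2)·[f₀ + 2f₁ + 2f₂ + 2f₃ + 2f₄ + f₅] = 0.2·(-73.6) = -14.72.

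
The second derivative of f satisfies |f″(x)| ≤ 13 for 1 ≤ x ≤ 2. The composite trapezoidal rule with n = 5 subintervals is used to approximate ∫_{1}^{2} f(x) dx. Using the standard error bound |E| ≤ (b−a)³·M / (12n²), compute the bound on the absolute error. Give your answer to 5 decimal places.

0.04333

|E| ≤ (1)³·13 / (12·5²) = 13/300 = 0.04333.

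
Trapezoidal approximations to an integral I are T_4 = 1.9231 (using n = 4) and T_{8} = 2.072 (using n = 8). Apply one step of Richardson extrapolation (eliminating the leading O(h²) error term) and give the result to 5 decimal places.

R = (4·T_{8} − T_4) / 3 = (4·2.072 − 1.9231)/3 = (6.3649)/3 = 2.12163.

2.12163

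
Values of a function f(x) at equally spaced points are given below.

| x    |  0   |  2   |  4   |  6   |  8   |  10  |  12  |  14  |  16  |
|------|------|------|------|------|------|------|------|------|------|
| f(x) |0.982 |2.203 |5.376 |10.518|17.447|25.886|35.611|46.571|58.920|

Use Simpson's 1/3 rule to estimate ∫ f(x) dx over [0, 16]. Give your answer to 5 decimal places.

344.98800

h = 2, n = 8.
(h/3)·[y₀ + 4y₁ + 2y₂ + 4y₃ + 2y₄ + 4y₅ + 2y₆ + 4y₇ + y₈] = 0.666667·(517.482) = 344.98800.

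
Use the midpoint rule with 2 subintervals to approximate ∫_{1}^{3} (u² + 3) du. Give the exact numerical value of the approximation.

h = (3 − 1)/2 = 1.
Midpoints m₁,…,m₂ = 1.5, 2.5.
f(m₁)=5.25, f(m₂)=9.25.
h·[f(m₁) + f(m₂)] = 1·(14.5) = 14.5.

14.5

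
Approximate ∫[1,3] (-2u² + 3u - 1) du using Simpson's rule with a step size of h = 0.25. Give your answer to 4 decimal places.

-7.3333

h = (3 − 1)/8 = 0.25.
Nodes u₀,…,u₈ = 1, 1.25, 1.5, 1.75, 2, 2.25, 2.5, 2.75, 3.
f(u) = -2u² + 3u - 1: f₀=0, f₁=-0.375, f₂=-1, f₃=-1.875, f₄=-3, f₅=-4.375, f₆=-6, f₇=-7.875, f₈=-10.
(h/3)·[f₀ + 4f₁ + 2f₂ + 4f₃ + 2f₄ + 4f₅ + 2f₆ + 4f₇ + f₈] = 0.083333·(-88) = -7.3333.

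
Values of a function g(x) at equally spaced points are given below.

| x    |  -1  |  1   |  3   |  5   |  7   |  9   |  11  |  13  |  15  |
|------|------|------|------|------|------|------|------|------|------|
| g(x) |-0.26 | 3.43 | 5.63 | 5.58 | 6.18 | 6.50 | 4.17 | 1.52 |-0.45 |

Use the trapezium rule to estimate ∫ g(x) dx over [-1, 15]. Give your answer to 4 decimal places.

65.3100

h = 2, n = 8.
(h/2)·[y₀ + 2y₁ + 2y₂ + 2y₃ + 2y₄ + 2y₅ + 2y₆ + 2y₇ + y₈] = 1·(65.31) = 65.3100.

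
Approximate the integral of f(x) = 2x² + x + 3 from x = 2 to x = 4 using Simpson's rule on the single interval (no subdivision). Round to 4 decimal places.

S = (b−a)/6 · [f(2) + 4f(3) + f(4)] = 0.333333·[13 + 4·24 + 39] = 49.3333.

49.3333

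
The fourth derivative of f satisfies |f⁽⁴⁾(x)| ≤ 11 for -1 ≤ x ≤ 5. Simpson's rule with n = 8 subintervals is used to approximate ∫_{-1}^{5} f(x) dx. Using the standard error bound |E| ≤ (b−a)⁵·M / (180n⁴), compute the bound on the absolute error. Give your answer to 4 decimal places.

|E| ≤ (6)⁵·11 / (180·8⁴) = 85536/737280 = 0.1160.

0.1160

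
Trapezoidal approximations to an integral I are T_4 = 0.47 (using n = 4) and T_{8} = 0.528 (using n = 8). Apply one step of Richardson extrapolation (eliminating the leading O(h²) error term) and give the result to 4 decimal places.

0.5473

R = (4·T_{8} − T_4) / 3 = (4·0.528 − 0.47)/3 = (1.642)/3 = 0.5473.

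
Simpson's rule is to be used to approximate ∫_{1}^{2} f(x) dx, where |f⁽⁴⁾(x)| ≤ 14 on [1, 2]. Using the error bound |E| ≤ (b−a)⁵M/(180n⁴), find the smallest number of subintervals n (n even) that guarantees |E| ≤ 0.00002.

8

Need 14/(180n⁴) ≤ 0.00002.
n⁴ ≥ 14/(180·0.00002) = 3888.89 ⇒ n ≥ 7.8969, so the smallest even n is 8. (n must be even for Simpson's rule.)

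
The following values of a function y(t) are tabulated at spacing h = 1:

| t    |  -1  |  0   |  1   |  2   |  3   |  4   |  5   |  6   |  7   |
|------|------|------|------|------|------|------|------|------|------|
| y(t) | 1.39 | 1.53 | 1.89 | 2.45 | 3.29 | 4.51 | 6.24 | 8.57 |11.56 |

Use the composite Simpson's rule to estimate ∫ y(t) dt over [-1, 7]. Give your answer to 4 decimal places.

34.6767

h = 1, n = 8.
(h/3)·[y₀ + 4y₁ + 2y₂ + 4y₃ + 2y₄ + 4y₅ + 2y₆ + 4y₇ + y₈] = 0.333333·(104.03) = 34.6767.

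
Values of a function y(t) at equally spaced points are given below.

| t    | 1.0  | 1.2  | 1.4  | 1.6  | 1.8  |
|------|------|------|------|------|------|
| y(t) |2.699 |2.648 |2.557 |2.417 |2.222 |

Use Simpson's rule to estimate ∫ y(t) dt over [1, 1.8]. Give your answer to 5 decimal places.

2.01967

h = 0.2, n = 4.
(h/3)·[y₀ + 4y₁ + 2y₂ + 4y₃ + y₄] = 0.066667·(30.295) = 2.01967.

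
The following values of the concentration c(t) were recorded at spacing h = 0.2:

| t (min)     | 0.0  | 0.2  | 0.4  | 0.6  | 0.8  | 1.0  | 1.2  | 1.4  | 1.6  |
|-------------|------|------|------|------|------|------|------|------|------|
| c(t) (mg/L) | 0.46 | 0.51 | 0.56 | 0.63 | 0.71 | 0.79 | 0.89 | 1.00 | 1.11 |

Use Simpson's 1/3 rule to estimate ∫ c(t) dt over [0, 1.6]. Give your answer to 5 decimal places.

1.17400

h = 0.2, n = 8.
(h/3)·[y₀ + 4y₁ + 2y₂ + 4y₃ + 2y₄ + 4y₅ + 2y₆ + 4y₇ + y₈] = 0.066667·(17.61) = 1.17400.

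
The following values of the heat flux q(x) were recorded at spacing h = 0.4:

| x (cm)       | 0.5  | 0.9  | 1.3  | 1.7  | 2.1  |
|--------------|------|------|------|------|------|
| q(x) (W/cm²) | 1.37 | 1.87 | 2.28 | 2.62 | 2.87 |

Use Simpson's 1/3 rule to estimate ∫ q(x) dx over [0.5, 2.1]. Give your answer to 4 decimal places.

h = 0.4, n = 4.
(h/3)·[y₀ + 4y₁ + 2y₂ + 4y₃ + y₄] = 0.133333·(26.76) = 3.5680.

3.5680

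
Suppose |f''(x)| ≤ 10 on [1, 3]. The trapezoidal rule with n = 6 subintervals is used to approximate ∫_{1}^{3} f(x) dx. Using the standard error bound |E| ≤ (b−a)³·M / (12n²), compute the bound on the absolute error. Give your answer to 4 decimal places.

0.1852

|E| ≤ (2)³·10 / (12·6²) = 80/432 = 0.1852.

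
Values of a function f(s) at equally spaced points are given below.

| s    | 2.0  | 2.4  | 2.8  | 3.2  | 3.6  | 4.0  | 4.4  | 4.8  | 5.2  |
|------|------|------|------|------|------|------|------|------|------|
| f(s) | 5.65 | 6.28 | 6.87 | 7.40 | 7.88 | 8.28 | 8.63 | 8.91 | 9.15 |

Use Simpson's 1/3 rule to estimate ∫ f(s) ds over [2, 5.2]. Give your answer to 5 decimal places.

24.67200

h = 0.4, n = 8.
(h/3)·[y₀ + 4y₁ + 2y₂ + 4y₃ + 2y₄ + 4y₅ + 2y₆ + 4y₇ + y₈] = 0.133333·(185.04) = 24.67200.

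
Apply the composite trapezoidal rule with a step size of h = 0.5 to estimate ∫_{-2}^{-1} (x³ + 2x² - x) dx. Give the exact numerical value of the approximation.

2.3125

h = (-1 − (-2))/2 = 0.5.
Nodes x₀,…,x₂ = -2, -1.5, -1.
f(x) = x³ + 2x² - x: f₀=2, f₁=2.625, f₂=2.
(h/2)·[f₀ + 2f₁ + f₂] = 0.25·(9.25) = 2.3125.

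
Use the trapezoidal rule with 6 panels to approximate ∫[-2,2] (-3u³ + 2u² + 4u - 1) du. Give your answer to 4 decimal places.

7.2593

h = (2 − (-2))/6 = 0.666667.
Nodes u₀,…,u₆ = -2, -1.333333, -0.666667, 0, 0.666667, 1.333333, 2.
f(u) = -3u³ + 2u² + 4u - 1: f₀=23, f₁=4.333333, f₂=-1.888889, f₃=-1, f₄=1.666667, f₅=0.777778, f₆=-9.
(h/2)·[f₀ + 2f₁ + 2f₂ + 2f₃ + 2f₄ + 2f₅ + f₆] = 0.333333·(21.777778) = 7.2593.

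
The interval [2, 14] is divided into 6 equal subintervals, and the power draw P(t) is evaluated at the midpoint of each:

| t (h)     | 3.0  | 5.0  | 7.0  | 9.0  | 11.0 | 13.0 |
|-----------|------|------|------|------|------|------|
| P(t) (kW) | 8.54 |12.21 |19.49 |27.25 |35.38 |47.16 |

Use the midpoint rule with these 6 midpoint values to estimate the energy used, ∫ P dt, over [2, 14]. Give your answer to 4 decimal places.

h = 2, n = 6.
h·[y(m₁) + y(m₂) + y(m₃) + y(m₄) + y(m₅) + y(m₆)] = 2·(150.03) = 300.0600.

300.0600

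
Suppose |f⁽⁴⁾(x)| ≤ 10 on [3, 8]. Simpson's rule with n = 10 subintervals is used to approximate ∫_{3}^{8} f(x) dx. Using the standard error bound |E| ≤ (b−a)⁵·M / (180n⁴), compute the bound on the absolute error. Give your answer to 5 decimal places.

|E| ≤ (5)⁵·10 / (180·10⁴) = 31250/1800000 = 0.01736.

0.01736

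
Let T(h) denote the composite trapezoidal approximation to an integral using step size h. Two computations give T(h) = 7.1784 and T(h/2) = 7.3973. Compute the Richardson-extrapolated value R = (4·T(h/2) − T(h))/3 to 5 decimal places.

7.47027

R = (4·T(h/2) − T(h)) / 3 = (4·7.3973 − 7.1784)/3 = (22.4108)/3 = 7.47027.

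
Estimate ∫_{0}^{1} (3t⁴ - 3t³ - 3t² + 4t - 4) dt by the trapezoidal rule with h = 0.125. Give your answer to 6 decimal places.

-3.153931

h = (1 − 0)/8 = 0.125.
Nodes t₀,…,t₈ = 0, 0.125, 0.25, 0.375, 0.5, 0.625, 0.75, 0.875, 1.
f(t) = 3t⁴ - 3t³ - 3t² + 4t - 4: f₀=-4, f₁=-3.552001953125, f₂=-3.22265625, f₃=-3.020751953125, f₄=-2.9375, f₅=-2.946533203125, f₆=-3.00390625, f₇=-3.048095703125, f₈=-3.
(h/2)·[f₀ + 2f₁ + 2f₂ + 2f₃ + 2f₄ + 2f₅ + 2f₆ + 2f₇ + f₈] = 0.0625·(-50.462890625) = -3.153931.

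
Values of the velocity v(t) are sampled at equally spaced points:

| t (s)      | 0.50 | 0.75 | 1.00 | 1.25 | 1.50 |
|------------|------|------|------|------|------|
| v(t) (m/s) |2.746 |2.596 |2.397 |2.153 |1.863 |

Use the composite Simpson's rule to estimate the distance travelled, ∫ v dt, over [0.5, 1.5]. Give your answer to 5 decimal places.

h = 0.25, n = 4.
(h/3)·[y₀ + 4y₁ + 2y₂ + 4y₃ + y₄] = 0.083333·(28.399) = 2.36658.

2.36658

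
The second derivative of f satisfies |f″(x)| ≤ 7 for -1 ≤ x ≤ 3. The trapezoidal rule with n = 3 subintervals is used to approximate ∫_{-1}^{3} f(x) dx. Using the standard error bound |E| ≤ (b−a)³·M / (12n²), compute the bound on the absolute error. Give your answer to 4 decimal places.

|E| ≤ (4)³·7 / (12·3²) = 448/108 = 4.1481.

4.1481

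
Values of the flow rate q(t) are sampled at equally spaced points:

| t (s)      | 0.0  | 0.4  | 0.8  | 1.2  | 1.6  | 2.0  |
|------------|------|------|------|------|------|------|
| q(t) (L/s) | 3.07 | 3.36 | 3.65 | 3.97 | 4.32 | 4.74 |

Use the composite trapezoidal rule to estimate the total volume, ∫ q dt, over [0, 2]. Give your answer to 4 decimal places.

7.6820

h = 0.4, n = 5.
(h/2)·[y₀ + 2y₁ + 2y₂ + 2y₃ + 2y₄ + y₅] = 0.2·(38.41) = 7.6820.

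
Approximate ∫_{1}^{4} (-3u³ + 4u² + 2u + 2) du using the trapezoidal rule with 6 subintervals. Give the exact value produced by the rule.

h = (4 − 1)/6 = 0.5.
Nodes u₀,…,u₆ = 1, 1.5, 2, 2.5, 3, 3.5, 4.
f(u) = -3u³ + 4u² + 2u + 2: f₀=5, f₁=3.875, f₂=-2, f₃=-14.875, f₄=-37, f₅=-70.625, f₆=-118.
(h/2)·[f₀ + 2f₁ + 2f₂ + 2f₃ + 2f₄ + 2f₅ + f₆] = 0.25·(-354.25) = -88.5625.

-88.5625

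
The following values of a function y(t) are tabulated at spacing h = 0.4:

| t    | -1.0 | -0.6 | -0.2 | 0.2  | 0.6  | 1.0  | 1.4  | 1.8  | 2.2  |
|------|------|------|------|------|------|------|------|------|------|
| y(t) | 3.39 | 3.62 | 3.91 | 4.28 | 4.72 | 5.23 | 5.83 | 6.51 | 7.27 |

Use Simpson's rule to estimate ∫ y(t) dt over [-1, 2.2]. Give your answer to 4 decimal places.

h = 0.4, n = 8.
(h/3)·[y₀ + 4y₁ + 2y₂ + 4y₃ + 2y₄ + 4y₅ + 2y₆ + 4y₇ + y₈] = 0.133333·(118.14) = 15.7520.

15.7520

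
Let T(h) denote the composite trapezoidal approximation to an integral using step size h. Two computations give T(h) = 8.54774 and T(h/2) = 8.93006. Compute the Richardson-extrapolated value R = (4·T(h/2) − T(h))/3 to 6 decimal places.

9.057500

R = (4·T(h/2) − T(h)) / 3 = (4·8.93006 − 8.54774)/3 = (27.17250)/3 = 9.057500.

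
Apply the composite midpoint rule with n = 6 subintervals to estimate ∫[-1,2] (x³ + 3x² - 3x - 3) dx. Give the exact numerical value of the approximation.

h = (2 − (-1))/6 = 0.5.
Midpoints m₁,…,m₆ = -0.75, -0.25, 0.25, 0.75, 1.25, 1.75.
f(m₁)=0.515625, f(m₂)=-2.078125, f(m₃)=-3.546875, f(m₄)=-3.140625, f(m₅)=-0.109375, f(m₆)=6.296875.
h·[f(m₁) + f(m₂) + f(m₃) + f(m₄) + f(m₅) + f(m₆)] = 0.5·(-2.0625) = -1.03125.

-1.03125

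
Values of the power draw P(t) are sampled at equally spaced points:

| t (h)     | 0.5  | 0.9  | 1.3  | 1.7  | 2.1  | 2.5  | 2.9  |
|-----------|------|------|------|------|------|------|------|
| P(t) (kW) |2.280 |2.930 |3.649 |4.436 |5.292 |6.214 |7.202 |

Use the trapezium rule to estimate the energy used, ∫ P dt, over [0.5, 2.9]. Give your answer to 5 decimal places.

h = 0.4, n = 6.
(h/2)·[y₀ + 2y₁ + 2y₂ + 2y₃ + 2y₄ + 2y₅ + y₆] = 0.2·(54.524) = 10.90480.

10.90480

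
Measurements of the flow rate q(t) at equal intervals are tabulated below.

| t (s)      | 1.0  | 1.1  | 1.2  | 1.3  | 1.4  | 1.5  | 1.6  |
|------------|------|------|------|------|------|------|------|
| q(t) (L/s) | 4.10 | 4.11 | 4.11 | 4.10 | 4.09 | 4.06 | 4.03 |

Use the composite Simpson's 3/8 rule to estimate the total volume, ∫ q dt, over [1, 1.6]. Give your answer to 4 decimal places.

h = 0.1, n = 6.
(3h/8)·[y₀ + 3y₁ + 3y₂ + 2y₃ + 3y₄ + 3y₅ + y₆] = 0.0375·(65.44) = 2.4540.

2.4540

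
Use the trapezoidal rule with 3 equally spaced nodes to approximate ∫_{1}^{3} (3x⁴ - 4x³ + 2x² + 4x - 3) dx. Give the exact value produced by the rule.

111

h = (3 − 1)/2 = 1.
Nodes x₀,…,x₂ = 1, 2, 3.
f(x) = 3x⁴ - 4x³ + 2x² + 4x - 3: f₀=2, f₁=29, f₂=162.
(h/2)·[f₀ + 2f₁ + f₂] = 0.5·(222) = 111.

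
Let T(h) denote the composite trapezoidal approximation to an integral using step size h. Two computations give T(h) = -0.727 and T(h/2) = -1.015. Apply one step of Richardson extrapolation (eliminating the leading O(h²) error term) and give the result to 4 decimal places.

-1.1110

R = (4·T(h/2) − T(h)) / 3 = (4·(-1.015) − (-0.727))/3 = (-3.333)/3 = -1.1110.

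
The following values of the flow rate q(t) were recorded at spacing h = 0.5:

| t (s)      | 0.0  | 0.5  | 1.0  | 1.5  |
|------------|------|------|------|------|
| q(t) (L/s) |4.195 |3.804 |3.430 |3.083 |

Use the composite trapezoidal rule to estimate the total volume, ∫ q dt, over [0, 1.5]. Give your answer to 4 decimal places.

h = 0.5, n = 3.
(h/2)·[y₀ + 2y₁ + 2y₂ + y₃] = 0.25·(21.746) = 5.4365.

5.4365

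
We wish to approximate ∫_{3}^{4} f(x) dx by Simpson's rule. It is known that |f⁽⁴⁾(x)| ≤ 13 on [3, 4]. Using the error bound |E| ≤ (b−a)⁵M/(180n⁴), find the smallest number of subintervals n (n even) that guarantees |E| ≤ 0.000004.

12

Need 13/(180n⁴) ≤ 0.000004.
n⁴ ≥ 13/(180·0.000004) = 18055.6 ⇒ n ≥ 11.5918, so the smallest even n is 12. (n must be even for Simpson's rule.)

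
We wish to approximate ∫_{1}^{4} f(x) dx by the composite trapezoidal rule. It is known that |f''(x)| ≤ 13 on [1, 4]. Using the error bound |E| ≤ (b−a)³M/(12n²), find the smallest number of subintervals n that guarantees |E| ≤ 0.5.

Need 351/(12n²) ≤ 0.5.
n² ≥ 351/(12·0.5) = 58.5 ⇒ n ≥ 7.6485, so the smallest n is 8.

8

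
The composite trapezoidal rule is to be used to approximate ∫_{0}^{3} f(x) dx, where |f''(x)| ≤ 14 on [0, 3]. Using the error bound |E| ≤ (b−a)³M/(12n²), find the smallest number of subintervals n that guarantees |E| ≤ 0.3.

11

Need 378/(12n²) ≤ 0.3.
n² ≥ 378/(12·0.3) = 105 ⇒ n ≥ 10.2470, so the smallest n is 11.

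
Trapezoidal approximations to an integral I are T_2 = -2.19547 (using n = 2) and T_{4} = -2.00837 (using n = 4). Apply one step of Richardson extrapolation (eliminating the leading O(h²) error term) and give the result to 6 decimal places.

R = (4·T_{4} − T_2) / 3 = (4·(-2.00837) − (-2.19547))/3 = (-5.83801)/3 = -1.946003.

-1.946003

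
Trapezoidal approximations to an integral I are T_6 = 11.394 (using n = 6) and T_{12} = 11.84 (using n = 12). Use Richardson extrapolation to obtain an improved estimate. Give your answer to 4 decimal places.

R = (4·T_{12} − T_6) / 3 = (4·11.84 − 11.394)/3 = (35.966)/3 = 11.9887.

11.9887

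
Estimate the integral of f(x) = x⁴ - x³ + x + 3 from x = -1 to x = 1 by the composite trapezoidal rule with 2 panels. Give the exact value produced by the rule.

h = (1 − (-1))/2 = 1.
Nodes x₀,…,x₂ = -1, 0, 1.
f(x) = x⁴ - x³ + x + 3: f₀=4, f₁=3, f₂=4.
(h/2)·[f₀ + 2f₁ + f₂] = 0.5·(14) = 7.

7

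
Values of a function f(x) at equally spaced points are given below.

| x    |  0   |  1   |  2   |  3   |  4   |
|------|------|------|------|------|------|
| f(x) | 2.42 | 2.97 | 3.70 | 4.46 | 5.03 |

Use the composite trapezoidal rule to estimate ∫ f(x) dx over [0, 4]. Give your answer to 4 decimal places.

14.8550

h = 1, n = 4.
(h/2)·[y₀ + 2y₁ + 2y₂ + 2y₃ + y₄] = 0.5·(29.71) = 14.8550.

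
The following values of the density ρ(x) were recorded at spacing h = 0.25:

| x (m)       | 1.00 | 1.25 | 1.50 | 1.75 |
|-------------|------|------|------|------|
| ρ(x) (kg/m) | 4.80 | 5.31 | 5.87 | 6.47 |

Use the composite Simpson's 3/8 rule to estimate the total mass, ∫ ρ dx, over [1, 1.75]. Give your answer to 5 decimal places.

4.20094

h = 0.25, n = 3.
(3h/8)·[y₀ + 3y₁ + 3y₂ + y₃] = 0.09375·(44.81) = 4.20094.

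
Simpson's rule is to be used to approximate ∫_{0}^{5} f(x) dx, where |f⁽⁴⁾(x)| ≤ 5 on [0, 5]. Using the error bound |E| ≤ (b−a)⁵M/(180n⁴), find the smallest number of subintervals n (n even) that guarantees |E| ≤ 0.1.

Need 15625/(180n⁴) ≤ 0.1.
n⁴ ≥ 15625/(180·0.1) = 868.056 ⇒ n ≥ 5.4280, so the smallest even n is 6. (n must be even for Simpson's rule.)

6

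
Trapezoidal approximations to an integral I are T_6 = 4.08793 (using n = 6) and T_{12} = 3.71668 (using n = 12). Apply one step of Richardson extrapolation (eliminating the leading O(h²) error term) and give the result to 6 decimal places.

R = (4·T_{12} − T_6) / 3 = (4·3.71668 − 4.08793)/3 = (10.77879)/3 = 3.592930.

3.592930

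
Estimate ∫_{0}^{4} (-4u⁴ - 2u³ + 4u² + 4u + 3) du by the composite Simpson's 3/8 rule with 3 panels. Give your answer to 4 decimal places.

-833.0370

h = (4 − 0)/3 = 1.333333.
Nodes u₀,…,u₃ = 0, 1.333333, 2.666667, 4.
f(u) = -4u⁴ - 2u³ + 4u² + 4u + 3: f₀=3, f₁=-1.938272, f₂=-198.086420, f₃=-1069.
(3h/8)·[f₀ + 3f₁ + 3f₂ + f₃] = 0.5·(-1666.074074) = -833.0370.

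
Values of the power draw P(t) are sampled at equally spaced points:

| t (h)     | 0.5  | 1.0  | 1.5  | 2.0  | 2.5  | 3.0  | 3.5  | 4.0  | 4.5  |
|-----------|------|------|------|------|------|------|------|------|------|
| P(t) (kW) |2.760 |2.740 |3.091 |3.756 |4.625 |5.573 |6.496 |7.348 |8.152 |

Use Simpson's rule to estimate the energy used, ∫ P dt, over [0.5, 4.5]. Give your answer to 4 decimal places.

19.5007

h = 0.5, n = 8.
(h/3)·[y₀ + 4y₁ + 2y₂ + 4y₃ + 2y₄ + 4y₅ + 2y₆ + 4y₇ + y₈] = 0.166667·(117.004) = 19.5007.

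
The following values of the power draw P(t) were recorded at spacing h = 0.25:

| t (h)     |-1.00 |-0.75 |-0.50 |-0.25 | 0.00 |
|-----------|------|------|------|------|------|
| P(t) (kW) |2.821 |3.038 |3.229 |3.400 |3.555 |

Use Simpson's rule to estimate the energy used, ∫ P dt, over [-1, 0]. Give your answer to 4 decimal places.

h = 0.25, n = 4.
(h/3)·[y₀ + 4y₁ + 2y₂ + 4y₃ + y₄] = 0.083333·(38.586) = 3.2155.

3.2155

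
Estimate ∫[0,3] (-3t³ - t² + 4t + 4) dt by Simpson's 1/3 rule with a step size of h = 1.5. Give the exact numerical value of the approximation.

h = (3 − 0)/2 = 1.5.
Nodes t₀,…,t₂ = 0, 1.5, 3.
f(t) = -3t³ - t² + 4t + 4: f₀=4, f₁=-2.375, f₂=-74.
(h/3)·[f₀ + 4f₁ + f₂] = 0.5·(-79.5) = -39.75.

-39.75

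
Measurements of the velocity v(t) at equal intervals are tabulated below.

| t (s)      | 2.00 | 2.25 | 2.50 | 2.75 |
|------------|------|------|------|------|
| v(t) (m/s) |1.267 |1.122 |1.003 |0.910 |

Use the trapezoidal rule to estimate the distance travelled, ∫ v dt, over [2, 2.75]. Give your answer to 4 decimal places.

0.8034

h = 0.25, n = 3.
(h/2)·[y₀ + 2y₁ + 2y₂ + y₃] = 0.125·(6.427) = 0.8034.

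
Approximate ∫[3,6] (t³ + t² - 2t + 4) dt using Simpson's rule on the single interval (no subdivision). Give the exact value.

S = (b−a)/6 · [f(3) + 4f(4.5) + f(6)] = 0.5·[34 + 4·106.375 + 244] = 351.75.

351.75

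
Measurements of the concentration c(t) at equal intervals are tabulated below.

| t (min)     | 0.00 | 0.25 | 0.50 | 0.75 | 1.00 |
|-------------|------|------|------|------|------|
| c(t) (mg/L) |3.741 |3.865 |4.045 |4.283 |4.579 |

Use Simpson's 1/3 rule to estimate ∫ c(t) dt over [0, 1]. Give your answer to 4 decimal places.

4.0835

h = 0.25, n = 4.
(h/3)·[y₀ + 4y₁ + 2y₂ + 4y₃ + y₄] = 0.083333·(49.002) = 4.0835.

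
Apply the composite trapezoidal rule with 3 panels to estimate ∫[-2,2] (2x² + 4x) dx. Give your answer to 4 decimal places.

13.0370

h = (2 − (-2))/3 = 1.333333.
Nodes x₀,…,x₃ = -2, -0.666667, 0.666667, 2.
f(x) = 2x² + 4x: f₀=0, f₁=-1.777778, f₂=3.555556, f₃=16.
(h/2)·[f₀ + 2f₁ + 2f₂ + f₃] = 0.666667·(19.555556) = 13.0370.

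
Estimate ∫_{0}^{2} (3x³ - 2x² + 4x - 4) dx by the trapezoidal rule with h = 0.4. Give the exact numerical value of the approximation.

h = (2 − 0)/5 = 0.4.
Nodes x₀,…,x₅ = 0, 0.4, 0.8, 1.2, 1.6, 2.
f(x) = 3x³ - 2x² + 4x - 4: f₀=-4, f₁=-2.528, f₂=-0.544, f₃=3.104, f₄=9.568, f₅=20.
(h/2)·[f₀ + 2f₁ + 2f₂ + 2f₃ + 2f₄ + f₅] = 0.2·(35.2) = 7.04.

7.04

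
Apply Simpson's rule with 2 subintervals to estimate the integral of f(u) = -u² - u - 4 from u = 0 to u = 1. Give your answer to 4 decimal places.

h = (1 − 0)/2 = 0.5.
Nodes u₀,…,u₂ = 0, 0.5, 1.
f(u) = -u² - u - 4: f₀=-4, f₁=-4.75, f₂=-6.
(h/3)·[f₀ + 4f₁ + f₂] = 0.166667·(-29) = -4.8333.

-4.8333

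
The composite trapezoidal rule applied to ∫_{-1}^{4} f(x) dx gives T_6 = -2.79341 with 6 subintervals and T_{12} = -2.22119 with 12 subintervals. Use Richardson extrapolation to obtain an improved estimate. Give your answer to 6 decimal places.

R = (4·T_{12} − T_6) / 3 = (4·(-2.22119) − (-2.79341))/3 = (-6.09135)/3 = -2.030450.

-2.030450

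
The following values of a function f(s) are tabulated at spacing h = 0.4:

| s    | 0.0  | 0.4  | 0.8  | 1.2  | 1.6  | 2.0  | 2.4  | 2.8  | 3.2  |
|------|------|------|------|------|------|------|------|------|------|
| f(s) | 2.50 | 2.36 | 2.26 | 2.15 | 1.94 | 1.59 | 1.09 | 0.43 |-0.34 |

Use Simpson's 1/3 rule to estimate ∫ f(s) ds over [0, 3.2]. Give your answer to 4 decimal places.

h = 0.4, n = 8.
(h/3)·[y₀ + 4y₁ + 2y₂ + 4y₃ + 2y₄ + 4y₅ + 2y₆ + 4y₇ + y₈] = 0.133333·(38.86) = 5.1813.

5.1813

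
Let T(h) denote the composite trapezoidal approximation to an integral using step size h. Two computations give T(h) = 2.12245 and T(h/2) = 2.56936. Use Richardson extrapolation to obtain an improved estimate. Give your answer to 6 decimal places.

R = (4·T(h/2) − T(h)) / 3 = (4·2.56936 − 2.12245)/3 = (8.15499)/3 = 2.718330.

2.718330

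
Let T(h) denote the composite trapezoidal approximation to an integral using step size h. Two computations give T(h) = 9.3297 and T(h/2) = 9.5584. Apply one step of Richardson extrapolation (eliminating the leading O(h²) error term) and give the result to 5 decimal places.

R = (4·T(h/2) − T(h)) / 3 = (4·9.5584 − 9.3297)/3 = (28.9039)/3 = 9.63463.

9.63463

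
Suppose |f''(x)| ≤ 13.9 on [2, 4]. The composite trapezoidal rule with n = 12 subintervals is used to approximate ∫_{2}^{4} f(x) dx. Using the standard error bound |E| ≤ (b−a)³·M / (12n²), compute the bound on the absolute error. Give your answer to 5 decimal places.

0.06435

|E| ≤ (2)³·13.9 / (12·12²) = 111.2/1728 = 0.06435.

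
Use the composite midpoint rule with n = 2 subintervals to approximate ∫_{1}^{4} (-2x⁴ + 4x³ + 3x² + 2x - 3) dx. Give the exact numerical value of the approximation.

-57.3984375

h = (4 − 1)/2 = 1.5.
Midpoints m₁,…,m₂ = 1.75, 3.25.
f(m₁)=12.3671875, f(m₂)=-50.6328125.
h·[f(m₁) + f(m₂)] = 1.5·(-38.265625) = -57.3984375.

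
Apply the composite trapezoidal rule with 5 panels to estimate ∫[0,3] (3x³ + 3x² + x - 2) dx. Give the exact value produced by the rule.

h = (3 − 0)/5 = 0.6.
Nodes x₀,…,x₅ = 0, 0.6, 1.2, 1.8, 2.4, 3.
f(x) = 3x³ + 3x² + x - 2: f₀=-2, f₁=0.328, f₂=8.704, f₃=27.016, f₄=59.152, f₅=109.
(h/2)·[f₀ + 2f₁ + 2f₂ + 2f₃ + 2f₄ + f₅] = 0.3·(297.4) = 89.22.

89.22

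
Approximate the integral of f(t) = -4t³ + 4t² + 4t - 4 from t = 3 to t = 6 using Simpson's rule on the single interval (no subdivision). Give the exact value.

S = (b−a)/6 · [f(3) + 4f(4.5) + f(6)] = 0.5·[(-64) + 4·(-269.5) + (-700)] = -921.

-921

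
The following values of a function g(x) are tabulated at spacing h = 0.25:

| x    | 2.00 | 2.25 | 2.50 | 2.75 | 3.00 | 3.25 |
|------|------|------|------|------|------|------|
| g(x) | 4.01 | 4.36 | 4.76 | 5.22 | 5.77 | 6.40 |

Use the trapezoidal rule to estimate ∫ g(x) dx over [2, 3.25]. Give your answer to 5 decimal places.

h = 0.25, n = 5.
(h/2)·[y₀ + 2y₁ + 2y₂ + 2y₃ + 2y₄ + y₅] = 0.125·(50.63) = 6.32875.

6.32875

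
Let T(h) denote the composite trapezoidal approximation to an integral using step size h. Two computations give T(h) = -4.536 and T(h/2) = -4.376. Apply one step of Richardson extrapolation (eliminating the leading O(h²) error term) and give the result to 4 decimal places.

-4.3227

R = (4·T(h/2) − T(h)) / 3 = (4·(-4.376) − (-4.536))/3 = (-12.968)/3 = -4.3227.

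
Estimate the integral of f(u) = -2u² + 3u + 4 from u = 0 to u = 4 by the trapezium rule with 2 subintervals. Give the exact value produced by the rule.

h = (4 − 0)/2 = 2.
Nodes u₀,…,u₂ = 0, 2, 4.
f(u) = -2u² + 3u + 4: f₀=4, f₁=2, f₂=-16.
(h/2)·[f₀ + 2f₁ + f₂] = 1·(-8) = -8.

-8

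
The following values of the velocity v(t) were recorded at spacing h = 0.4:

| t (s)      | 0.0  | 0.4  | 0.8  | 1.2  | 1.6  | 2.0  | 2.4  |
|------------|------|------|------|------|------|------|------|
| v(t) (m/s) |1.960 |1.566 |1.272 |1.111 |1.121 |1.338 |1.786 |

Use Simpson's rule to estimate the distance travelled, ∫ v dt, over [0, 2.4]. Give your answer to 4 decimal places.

h = 0.4, n = 6.
(h/3)·[y₀ + 4y₁ + 2y₂ + 4y₃ + 2y₄ + 4y₅ + y₆] = 0.133333·(24.592) = 3.2789.

3.2789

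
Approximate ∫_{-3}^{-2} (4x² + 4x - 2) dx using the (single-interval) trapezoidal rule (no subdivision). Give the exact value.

14

T = (b−a)/2 · [f(-3) + f(-2)] = 0.5·[22 + 6] = 14.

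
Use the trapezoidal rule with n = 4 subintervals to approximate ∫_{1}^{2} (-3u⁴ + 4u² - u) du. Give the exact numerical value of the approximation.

h = (2 − 1)/4 = 0.25.
Nodes u₀,…,u₄ = 1, 1.25, 1.5, 1.75, 2.
f(u) = -3u⁴ + 4u² - u: f₀=0, f₁=-2.32421875, f₂=-7.6875, f₃=-17.63671875, f₄=-34.
(h/2)·[f₀ + 2f₁ + 2f₂ + 2f₃ + f₄] = 0.125·(-89.296875) = -11.162109375.

-11.162109375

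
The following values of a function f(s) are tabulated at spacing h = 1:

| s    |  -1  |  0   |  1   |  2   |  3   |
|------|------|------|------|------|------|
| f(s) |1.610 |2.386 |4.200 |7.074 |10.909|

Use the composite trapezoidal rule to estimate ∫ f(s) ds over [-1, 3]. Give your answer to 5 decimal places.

19.91950

h = 1, n = 4.
(h/2)·[y₀ + 2y₁ + 2y₂ + 2y₃ + y₄] = 0.5·(39.839) = 19.91950.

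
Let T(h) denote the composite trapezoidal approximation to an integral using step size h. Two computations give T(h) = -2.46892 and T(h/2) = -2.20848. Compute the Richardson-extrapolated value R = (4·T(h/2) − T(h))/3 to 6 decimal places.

R = (4·T(h/2) − T(h)) / 3 = (4·(-2.20848) − (-2.46892))/3 = (-6.36500)/3 = -2.121667.

-2.121667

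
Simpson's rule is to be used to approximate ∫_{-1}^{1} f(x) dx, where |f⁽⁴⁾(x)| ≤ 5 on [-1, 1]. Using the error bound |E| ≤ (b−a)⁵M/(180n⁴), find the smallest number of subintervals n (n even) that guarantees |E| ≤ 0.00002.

16

Need 160/(180n⁴) ≤ 0.00002.
n⁴ ≥ 160/(180·0.00002) = 44444.4 ⇒ n ≥ 14.5196, so the smallest even n is 16. (n must be even for Simpson's rule.)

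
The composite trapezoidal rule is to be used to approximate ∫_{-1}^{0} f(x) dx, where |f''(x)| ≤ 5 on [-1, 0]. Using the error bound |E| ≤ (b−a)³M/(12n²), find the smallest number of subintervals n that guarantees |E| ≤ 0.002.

Need 5/(12n²) ≤ 0.002.
n² ≥ 5/(12·0.002) = 208.333 ⇒ n ≥ 14.4338, so the smallest n is 15.

15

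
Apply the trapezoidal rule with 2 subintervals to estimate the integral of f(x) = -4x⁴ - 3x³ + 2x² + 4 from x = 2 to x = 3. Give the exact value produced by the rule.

-208.0625

h = (3 − 2)/2 = 0.5.
Nodes x₀,…,x₂ = 2, 2.5, 3.
f(x) = -4x⁴ - 3x³ + 2x² + 4: f₀=-76, f₁=-186.625, f₂=-383.
(h/2)·[f₀ + 2f₁ + f₂] = 0.25·(-832.25) = -208.0625.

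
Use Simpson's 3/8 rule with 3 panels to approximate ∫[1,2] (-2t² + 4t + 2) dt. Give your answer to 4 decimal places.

3.3333

h = (2 − 1)/3 = 0.333333.
Nodes t₀,…,t₃ = 1, 1.333333, 1.666667, 2.
f(t) = -2t² + 4t + 2: f₀=4, f₁=3.777778, f₂=3.111111, f₃=2.
(3h/8)·[f₀ + 3f₁ + 3f₂ + f₃] = 0.125·(26.666667) = 3.3333.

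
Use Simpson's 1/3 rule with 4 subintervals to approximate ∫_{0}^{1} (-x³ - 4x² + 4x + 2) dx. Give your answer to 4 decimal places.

2.4167

h = (1 − 0)/4 = 0.25.
Nodes x₀,…,x₄ = 0, 0.25, 0.5, 0.75, 1.
f(x) = -x³ - 4x² + 4x + 2: f₀=2, f₁=2.734375, f₂=2.875, f₃=2.328125, f₄=1.
(h/3)·[f₀ + 4f₁ + 2f₂ + 4f₃ + f₄] = 0.083333·(29) = 2.4167.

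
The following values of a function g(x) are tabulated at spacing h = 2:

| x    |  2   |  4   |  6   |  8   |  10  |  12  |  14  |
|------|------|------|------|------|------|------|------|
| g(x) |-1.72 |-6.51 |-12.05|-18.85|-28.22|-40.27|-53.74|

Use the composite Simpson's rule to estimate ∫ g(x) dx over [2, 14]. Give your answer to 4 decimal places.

-265.6800

h = 2, n = 6.
(h/3)·[y₀ + 4y₁ + 2y₂ + 4y₃ + 2y₄ + 4y₅ + y₆] = 0.666667·(-398.52) = -265.6800.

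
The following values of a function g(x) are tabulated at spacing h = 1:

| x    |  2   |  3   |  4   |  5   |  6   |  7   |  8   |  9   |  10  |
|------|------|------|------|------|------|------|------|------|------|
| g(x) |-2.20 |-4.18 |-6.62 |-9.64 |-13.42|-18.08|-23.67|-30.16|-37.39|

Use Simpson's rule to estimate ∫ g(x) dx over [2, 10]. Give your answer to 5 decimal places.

-125.08333

h = 1, n = 8.
(h/3)·[y₀ + 4y₁ + 2y₂ + 4y₃ + 2y₄ + 4y₅ + 2y₆ + 4y₇ + y₈] = 0.333333·(-375.25) = -125.08333.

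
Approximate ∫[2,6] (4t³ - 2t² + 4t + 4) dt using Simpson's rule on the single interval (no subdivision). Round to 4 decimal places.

S = (b−a)/6 · [f(2) + 4f(4) + f(6)] = 0.666667·[36 + 4·244 + 820] = 1221.3333.

1221.3333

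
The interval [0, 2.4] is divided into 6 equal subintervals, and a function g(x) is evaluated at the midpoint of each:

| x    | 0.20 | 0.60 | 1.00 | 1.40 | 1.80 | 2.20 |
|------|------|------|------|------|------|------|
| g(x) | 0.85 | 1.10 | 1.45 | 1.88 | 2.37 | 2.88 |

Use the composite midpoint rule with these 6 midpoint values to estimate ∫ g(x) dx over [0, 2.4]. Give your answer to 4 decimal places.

4.2120

h = 0.4, n = 6.
h·[y(m₁) + y(m₂) + y(m₃) + y(m₄) + y(m₅) + y(m₆)] = 0.4·(10.53) = 4.2120.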